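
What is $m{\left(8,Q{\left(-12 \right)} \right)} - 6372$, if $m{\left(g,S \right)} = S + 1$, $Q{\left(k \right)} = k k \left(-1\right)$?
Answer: $-6515$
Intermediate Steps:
$Q{\left(k \right)} = - k^{2}$ ($Q{\left(k \right)} = k \left(- k\right) = - k^{2}$)
$m{\left(g,S \right)} = 1 + S$
$m{\left(8,Q{\left(-12 \right)} \right)} - 6372 = \left(1 - \left(-12\right)^{2}\right) - 6372 = \left(1 - 144\right) - 6372 = -143 - 6372 = -6515$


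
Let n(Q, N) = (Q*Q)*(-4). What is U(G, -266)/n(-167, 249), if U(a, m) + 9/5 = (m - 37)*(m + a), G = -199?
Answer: -352233/278890 ≈ -1.2630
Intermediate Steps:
n(Q, N) = -4*Q² (n(Q, N) = Q²*(-4) = -4*Q²)
U(a, m) = -9/5 + (-37 + m)*(a + m) (U(a, m) = -9/5 + (m - 37)*(m + a) = -9/5 + (-37 + m)*(a + m))
U(G, -266)/n(-167, 249) = (-9/5 + (-266)² - 37*(-199) - 37*(-266) - 199*(-266))/((-4*(-167)²)) = (-9/5 + 70756 + 7363 + 9842 + 52934)/((-4*27889)) = (704466/5)/(-111556) = (704466/5)*(-1/111556) = -352233/278890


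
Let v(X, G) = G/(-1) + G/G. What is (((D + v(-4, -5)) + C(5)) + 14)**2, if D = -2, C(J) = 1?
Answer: 361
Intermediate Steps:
v(X, G) = 1 - G (v(X, G) = G*(-1) + 1 = -G + 1 = 1 - G)
(((D + v(-4, -5)) + C(5)) + 14)**2 = (((-2 + (1 - 1*(-5))) + 1) + 14)**2 = (((-2 + (1 + 5)) + 1) + 14)**2 = (((-2 + 6) + 1) + 14)**2 = ((4 + 1) + 14)**2 = (5 + 14)**2 = 19**2 = 361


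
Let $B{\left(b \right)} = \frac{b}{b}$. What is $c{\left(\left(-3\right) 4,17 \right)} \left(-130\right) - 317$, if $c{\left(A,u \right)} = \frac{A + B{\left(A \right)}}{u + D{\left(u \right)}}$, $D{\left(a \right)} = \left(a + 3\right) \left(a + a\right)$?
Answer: $- \frac{219519}{697} \approx -314.95$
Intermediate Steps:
$B{\left(b \right)} = 1$
$D{\left(a \right)} = 2 a \left(3 + a\right)$ ($D{\left(a \right)} = \left(3 + a\right) 2 a = 2 a \left(3 + a\right)$)
$c{\left(A,u \right)} = \frac{1 + A}{u + 2 u \left(3 + u\right)}$ ($c{\left(A,u \right)} = \frac{A + 1}{u + 2 u \left(3 + u\right)} = \frac{1 + A}{u + 2 u \left(3 + u\right)}$)
$c{\left(\left(-3\right) 4,17 \right)} \left(-130\right) - 317 = \frac{1 - 12}{17 \left(7 + 2 \cdot 17\right)} \left(-130\right) - 317 = \frac{1 - 12}{17 \left(7 + 34\right)} \left(-130\right) - 317 = \frac{1}{17} \cdot \frac{1}{41} \left(-11\right) \left(-130\right) - 317 = \left(- \frac{11}{697}\right) \left(-130\right) - 317 = \frac{1430}{697} - 317 = - \frac{219519}{697}$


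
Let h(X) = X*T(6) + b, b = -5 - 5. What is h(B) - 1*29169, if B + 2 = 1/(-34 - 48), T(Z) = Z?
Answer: -1196834/41 ≈ -29191.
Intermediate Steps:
b = -10
B = -165/82 (B = -2 + 1/(-34 - 48) = -2 + 1/(-82) = -2 - 1/82 = -165/82 ≈ -2.0122)
h(X) = -10 + 6*X (h(X) = X*6 - 10 = 6*X - 10 = -10 + 6*X)
h(B) - 1*29169 = (-10 + 6*(-165/82)) - 1*29169 = (-10 - 495/41) - 29169 = -905/41 - 29169 = -1196834/41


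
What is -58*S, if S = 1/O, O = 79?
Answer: -58/79 ≈ -0.73418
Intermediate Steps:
S = 1/79 ≈ 0.012658
-58*S = -58*1/79 = -58/79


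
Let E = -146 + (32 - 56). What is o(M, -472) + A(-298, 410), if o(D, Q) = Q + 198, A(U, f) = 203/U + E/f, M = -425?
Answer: -3361121/12218 ≈ -275.10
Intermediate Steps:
E = -170 (E = -146 - 24 = -170)
A(U, f) = -170/f + 203/U (A(U, f) = 203/U - 170/f = -170/f + 203/U)
o(D, Q) = 198 + Q
o(M, -472) + A(-298, 410) = (198 - 472) + (-170/410 + 203/(-298)) = -274 + (-170*1/410 + 203*(-1/298)) = -274 + (-17/41 - 203/298) = -274 - 13389/12218 = -3361121/12218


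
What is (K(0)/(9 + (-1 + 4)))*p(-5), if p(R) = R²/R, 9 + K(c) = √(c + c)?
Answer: 15/4 ≈ 3.7500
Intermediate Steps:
K(c) = -9 + √2*√c (K(c) = -9 + √(c + c) = -9 + √(2*c) = -9 + √2*√c)
p(R) = R
(K(0)/(9 + (-1 + 4)))*p(-5) = ((-9 + √2*√0)/(9 + (-1 + 4)))*(-5) = ((-9 + √2*0)/(9 + 3))*(-5) = ((-9 + 0)/12)*(-5) = ((1/12)*(-9))*(-5) = -¾*(-5) = 15/4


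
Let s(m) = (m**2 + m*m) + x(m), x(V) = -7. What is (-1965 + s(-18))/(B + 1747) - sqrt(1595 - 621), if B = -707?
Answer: -331/260 - sqrt(974) ≈ -32.482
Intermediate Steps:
s(m) = -7 + 2*m**2 (s(m) = (m**2 + m*m) - 7 = (m**2 + m**2) - 7 = 2*m**2 - 7 = -7 + 2*m**2)
(-1965 + s(-18))/(B + 1747) - sqrt(1595 - 621) = (-1965 + (-7 + 2*(-18)**2))/(-707 + 1747) - sqrt(1595 - 621) = (-1965 + (-7 + 2*324))/1040 - sqrt(974) = (-1965 + (-7 + 648))*(1/1040) - sqrt(974) = (-1965 + 641)*(1/1040) - sqrt(974) = -1324*1/1040 - sqrt(974) = -331/260 - sqrt(974)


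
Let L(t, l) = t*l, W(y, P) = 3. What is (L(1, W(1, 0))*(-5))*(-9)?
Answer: 135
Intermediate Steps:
L(t, l) = l*t
(L(1, W(1, 0))*(-5))*(-9) = ((3*1)*(-5))*(-9) = (3*(-5))*(-9) = -15*(-9) = 135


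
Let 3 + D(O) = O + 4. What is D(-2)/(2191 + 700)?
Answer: -1/2891 ≈ -0.00034590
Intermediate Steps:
D(O) = 1 + O (D(O) = -3 + (O + 4) = -3 + (4 + O) = 1 + O)
D(-2)/(2191 + 700) = (1 - 2)/(2191 + 700) = -1/2891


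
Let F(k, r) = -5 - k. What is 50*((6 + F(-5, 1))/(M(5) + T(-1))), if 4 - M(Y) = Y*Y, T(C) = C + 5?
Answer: -300/17 ≈ -17.647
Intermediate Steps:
T(C) = 5 + C
M(Y) = 4 - Y**2 (M(Y) = 4 - Y*Y = 4 - Y**2)
50*((6 + F(-5, 1))/(M(5) + T(-1))) = 50*((6 + (-5 - 1*(-5)))/((4 - 1*5**2) + (5 - 1))) = 50*((6 + (-5 + 5))/((4 - 1*25) + 4)) = 50*((6 + 0)/((4 - 25) + 4)) = 50*(6/(-21 + 4)) = 50*(6/(-17)) = 50*(6*(-1/17)) = 50*(-6/17) = -300/17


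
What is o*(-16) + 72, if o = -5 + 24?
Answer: -232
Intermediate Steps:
o = 19
o*(-16) + 72 = 19*(-16) + 72 = -304 + 72 = -232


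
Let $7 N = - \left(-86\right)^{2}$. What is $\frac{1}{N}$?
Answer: $- \frac{7}{7396} \approx -0.00094646$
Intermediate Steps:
$N = - \frac{7396}{7}$ ($N = \frac{\left(-1\right) \left(-86\right)^{2}}{7} = \frac{\left(-1\right) 7396}{7} = \frac{1}{7} \left(-7396\right) = - \frac{7396}{7} \approx -1056.6$)
$\frac{1}{N} = \frac{1}{- \frac{7396}{7}} = - \frac{7}{7396}$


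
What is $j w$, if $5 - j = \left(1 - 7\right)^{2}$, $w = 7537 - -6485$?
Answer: $-434682$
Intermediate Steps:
$w = 14022$ ($w = 7537 + 6485 = 14022$)
$j = -31$ ($j = 5 - \left(1 - 7\right)^{2} = 5 - \left(-6\right)^{2} = 5 - 36 = -31$)
$j w = \left(-31\right) 14022 = -434682$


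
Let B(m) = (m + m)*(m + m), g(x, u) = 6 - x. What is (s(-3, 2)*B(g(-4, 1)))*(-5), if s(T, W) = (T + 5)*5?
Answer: -20000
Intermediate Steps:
s(T, W) = 25 + 5*T (s(T, W) = (5 + T)*5 = 25 + 5*T)
B(m) = 4*m² (B(m) = (2*m)*(2*m) = 4*m²)
(s(-3, 2)*B(g(-4, 1)))*(-5) = ((25 + 5*(-3))*(4*(6 - 1*(-4))²))*(-5) = ((25 - 15)*(4*(6 + 4)²))*(-5) = (10*(4*10²))*(-5) = (10*(4*100))*(-5) = (10*400)*(-5) = 4000*(-5) = -20000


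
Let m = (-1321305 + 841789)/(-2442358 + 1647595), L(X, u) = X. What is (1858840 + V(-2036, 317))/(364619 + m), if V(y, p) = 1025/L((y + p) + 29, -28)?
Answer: 499339829236545/97947725396794 ≈ 5.0980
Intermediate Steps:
V(y, p) = 1025/(29 + p + y) (V(y, p) = 1025/((y + p) + 29) = 1025/((p + y) + 29) = 1025/(29 + p + y))
m = 479516/794763 (m = -479516/(-794763) = -479516*(-1/794763) = 479516/794763 ≈ 0.60334)
(1858840 + V(-2036, 317))/(364619 + m) = (1858840 + 1025/(29 + 317 - 2036))/(364619 + 479516/794763) = (1858840 + 1025/(-1690))/(289786169813/794763) = (1858840 + 1025*(-1/1690))*(794763/289786169813) = (1858840 - 205/338)*(794763/289786169813) = (628287715/338)*(794763/289786169813) = 499339829236545/97947725396794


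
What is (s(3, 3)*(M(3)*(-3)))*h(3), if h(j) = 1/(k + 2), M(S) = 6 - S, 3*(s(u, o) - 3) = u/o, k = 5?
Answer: -30/7 ≈ -4.2857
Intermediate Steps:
s(u, o) = 3 + u/(3*o) (s(u, o) = 3 + (u/o)/3 = 3 + u/(3*o))
h(j) = ⅐ (h(j) = 1/(5 + 2) = 1/7 = ⅐)
(s(3, 3)*(M(3)*(-3)))*h(3) = ((3 + (⅓)*3/3)*((6 - 1*3)*(-3)))*(⅐) = ((3 + (⅓)*3*(⅓))*((6 - 3)*(-3)))*(⅐) = ((3 + ⅓)*(3*(-3)))*(⅐) = ((10/3)*(-9))*(⅐) = -30*⅐ = -30/7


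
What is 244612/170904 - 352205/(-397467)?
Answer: 1874029061/808675002 ≈ 2.3174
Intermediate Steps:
244612/170904 - 352205/(-397467) = 244612*(1/170904) - 352205*(-1/397467) = 61153/42726 + 50315/56781 = 1874029061/808675002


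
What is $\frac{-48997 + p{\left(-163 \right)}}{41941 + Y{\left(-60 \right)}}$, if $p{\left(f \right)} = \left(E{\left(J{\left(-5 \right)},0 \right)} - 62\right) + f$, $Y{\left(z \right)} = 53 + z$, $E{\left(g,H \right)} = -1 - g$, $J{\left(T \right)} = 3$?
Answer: $- \frac{24613}{20967} \approx -1.1739$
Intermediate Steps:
$p{\left(f \right)} = -66 + f$ ($p{\left(f \right)} = \left(\left(-1 - 3\right) - 62\right) + f = \left(-4 - 62\right) + f = -66 + f$)
$\frac{-48997 + p{\left(-163 \right)}}{41941 + Y{\left(-60 \right)}} = \frac{-48997 - 229}{41941 + \left(53 - 60\right)} = \frac{-48997 - 229}{41941 - 7} = - \frac{49226}{41934} = \left(-49226\right) \frac{1}{41934} = - \frac{24613}{20967}$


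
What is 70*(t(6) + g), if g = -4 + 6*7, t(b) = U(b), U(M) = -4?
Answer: 2380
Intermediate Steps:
t(b) = -4
g = 38 (g = -4 + 42 = 38)
70*(t(6) + g) = 70*(-4 + 38) = 70*34 = 2380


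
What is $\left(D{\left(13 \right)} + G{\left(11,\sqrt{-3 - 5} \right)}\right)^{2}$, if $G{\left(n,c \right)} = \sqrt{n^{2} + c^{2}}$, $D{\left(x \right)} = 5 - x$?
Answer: $\left(8 - \sqrt{113}\right)^{2} \approx 6.9177$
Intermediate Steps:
$G{\left(n,c \right)} = \sqrt{c^{2} + n^{2}}$
$\left(D{\left(13 \right)} + G{\left(11,\sqrt{-3 - 5} \right)}\right)^{2} = \left(\left(5 - 13\right) + \sqrt{\left(\sqrt{-3 - 5}\right)^{2} + 11^{2}}\right)^{2} = \left(\left(5 - 13\right) + \sqrt{\left(\sqrt{-8}\right)^{2} + 121}\right)^{2} = \left(-8 + \sqrt{\left(2 i \sqrt{2}\right)^{2} + 121}\right)^{2} = \left(-8 + \sqrt{-8 + 121}\right)^{2} = \left(-8 + \sqrt{113}\right)^{2}$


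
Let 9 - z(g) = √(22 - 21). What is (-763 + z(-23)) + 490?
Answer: -265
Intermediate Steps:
z(g) = 8 (z(g) = 9 - √(22 - 21) = 9 - √1 = 9 - 1*1 = 9 - 1 = 8)
(-763 + z(-23)) + 490 = (-763 + 8) + 490 = -755 + 490 = -265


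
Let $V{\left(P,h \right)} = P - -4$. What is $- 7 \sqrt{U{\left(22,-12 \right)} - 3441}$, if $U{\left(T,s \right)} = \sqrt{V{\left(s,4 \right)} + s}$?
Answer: $- 7 \sqrt{-3441 + 2 i \sqrt{5}} \approx -0.26683 - 410.62 i$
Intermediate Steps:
$V{\left(P,h \right)} = 4 + P$ ($V{\left(P,h \right)} = P + 4 = 4 + P$)
$U{\left(T,s \right)} = \sqrt{4 + 2 s}$ ($U{\left(T,s \right)} = \sqrt{\left(4 + s\right) + s} = \sqrt{4 + 2 s}$)
$- 7 \sqrt{U{\left(22,-12 \right)} - 3441} = - 7 \sqrt{\sqrt{4 + 2 \left(-12\right)} - 3441} = - 7 \sqrt{\sqrt{4 - 24} - 3441} = - 7 \sqrt{\sqrt{-20} - 3441} = - 7 \sqrt{2 i \sqrt{5} - 3441} = - 7 \sqrt{-3441 + 2 i \sqrt{5}}$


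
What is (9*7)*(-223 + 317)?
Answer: 5922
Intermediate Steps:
(9*7)*(-223 + 317) = 63*94 = 5922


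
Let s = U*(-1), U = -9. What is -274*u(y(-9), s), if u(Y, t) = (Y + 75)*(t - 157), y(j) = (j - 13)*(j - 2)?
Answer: 12854984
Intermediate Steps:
s = 9 (s = -9*(-1) = 9)
y(j) = (-13 + j)*(-2 + j)
u(Y, t) = (-157 + t)*(75 + Y) (u(Y, t) = (75 + Y)*(-157 + t) = (-157 + t)*(75 + Y))
-274*u(y(-9), s) = -274*(-11775 - 157*(26 + (-9)² - 15*(-9)) + 75*9 + (26 + (-9)² - 15*(-9))*9) = -274*(-11775 - 157*(26 + 81 + 135) + 675 + (26 + 81 + 135)*9) = -274*(-11775 - 157*242 + 675 + 242*9) = -274*(-11775 - 37994 + 675 + 2178) = -274*(-46916) = 12854984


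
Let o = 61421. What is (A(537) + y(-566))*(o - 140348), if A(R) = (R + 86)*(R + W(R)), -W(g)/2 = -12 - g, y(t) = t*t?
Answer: -105680174847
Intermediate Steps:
y(t) = t²
W(g) = 24 + 2*g (W(g) = -2*(-12 - g) = 24 + 2*g)
A(R) = (24 + 3*R)*(86 + R) (A(R) = (R + 86)*(R + (24 + 2*R)) = (86 + R)*(24 + 3*R) = (24 + 3*R)*(86 + R))
(A(537) + y(-566))*(o - 140348) = ((2064 + 3*537² + 282*537) + (-566)²)*(61421 - 140348) = ((2064 + 3*288369 + 151434) + 320356)*(-78927) = ((2064 + 865107 + 151434) + 320356)*(-78927) = (1018605 + 320356)*(-78927) = 1338961*(-78927) = -105680174847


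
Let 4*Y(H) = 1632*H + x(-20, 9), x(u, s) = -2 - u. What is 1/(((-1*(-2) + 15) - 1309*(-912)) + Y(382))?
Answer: 2/2699371 ≈ 7.4091e-7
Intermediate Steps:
Y(H) = 9/2 + 408*H (Y(H) = (1632*H + (-2 - 1*(-20)))/4 = (1632*H + (-2 + 20))/4 = (1632*H + 18)/4 = (18 + 1632*H)/4 = 9/2 + 408*H)
1/(((-1*(-2) + 15) - 1309*(-912)) + Y(382)) = 1/(((-1*(-2) + 15) - 1309*(-912)) + (9/2 + 408*382)) = 1/(((2 + 15) + 1193808) + (9/2 + 155856)) = 1/((17 + 1193808) + 311721/2) = 1/(1193825 + 311721/2) = 1/(2699371/2) = 2/2699371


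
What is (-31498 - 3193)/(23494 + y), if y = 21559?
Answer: -34691/45053 ≈ -0.77000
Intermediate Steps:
(-31498 - 3193)/(23494 + y) = (-31498 - 3193)/(23494 + 21559) = -34691/45053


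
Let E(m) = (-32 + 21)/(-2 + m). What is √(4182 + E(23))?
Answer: √1844031/21 ≈ 64.664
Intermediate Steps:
E(m) = -11/(-2 + m)
√(4182 + E(23)) = √(4182 - 11/(-2 + 23)) = √(4182 - 11/21) = √(87811/21) = √1844031/21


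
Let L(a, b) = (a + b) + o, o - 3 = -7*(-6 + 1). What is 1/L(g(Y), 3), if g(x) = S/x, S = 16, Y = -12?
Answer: 3/119 ≈ 0.025210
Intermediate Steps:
o = 38 (o = 3 - 7*(-6 + 1) = 3 - 7*(-5) = 3 + 35 = 38)
g(x) = 16/x
L(a, b) = 38 + a + b (L(a, b) = (a + b) + 38 = 38 + a + b)
1/L(g(Y), 3) = 1/(38 + 16/(-12) + 3) = 1/(38 + 16*(-1/12) + 3) = 1/(38 - 4/3 + 3) = 1/(119/3) = 3/119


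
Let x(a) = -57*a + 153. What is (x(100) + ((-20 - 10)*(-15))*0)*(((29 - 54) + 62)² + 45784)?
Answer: -261557691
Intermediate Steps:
x(a) = 153 - 57*a
(x(100) + ((-20 - 10)*(-15))*0)*(((29 - 54) + 62)² + 45784) = ((153 - 57*100) + ((-20 - 10)*(-15))*0)*(((29 - 54) + 62)² + 45784) = ((153 - 5700) - 30*(-15)*0)*((-25 + 62)² + 45784) = (-5547 + 450*0)*(37² + 45784) = (-5547 + 0)*(1369 + 45784) = -5547*47153 = -261557691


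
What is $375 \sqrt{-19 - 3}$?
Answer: $375 i \sqrt{22} \approx 1758.9 i$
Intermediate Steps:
$375 \sqrt{-19 - 3} = 375 \sqrt{-22} = 375 i \sqrt{22}$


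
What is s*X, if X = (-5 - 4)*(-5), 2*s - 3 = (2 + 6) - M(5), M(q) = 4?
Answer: 315/2 ≈ 157.50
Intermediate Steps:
s = 7/2 (s = 3/2 + ((2 + 6) - 1*4)/2 = 3/2 + (8 - 4)/2 = 3/2 + (1/2)*4 = 3/2 + 2 = 7/2 ≈ 3.5000)
X = 45 (X = -9*(-5) = 45)
s*X = (7/2)*45 = 315/2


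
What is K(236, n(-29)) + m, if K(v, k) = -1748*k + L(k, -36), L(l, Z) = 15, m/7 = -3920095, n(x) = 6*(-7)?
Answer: -27367234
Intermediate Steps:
n(x) = -42
m = -27440665 (m = 7*(-3920095) = -27440665)
K(v, k) = 15 - 1748*k (K(v, k) = -1748*k + 15 = 15 - 1748*k)
K(236, n(-29)) + m = (15 - 1748*(-42)) - 27440665 = (15 + 73416) - 27440665 = 73431 - 27440665 = -27367234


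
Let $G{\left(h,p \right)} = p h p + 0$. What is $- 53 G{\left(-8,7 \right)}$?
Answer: $20776$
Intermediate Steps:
$G{\left(h,p \right)} = h p^{2}$ ($G{\left(h,p \right)} = h p p + 0 = h p^{2} + 0 = h p^{2}$)
$- 53 G{\left(-8,7 \right)} = - 53 \left(- 8 \cdot 7^{2}\right) = - 53 \left(\left(-8\right) 49\right) = \left(-53\right) \left(-392\right) = 20776$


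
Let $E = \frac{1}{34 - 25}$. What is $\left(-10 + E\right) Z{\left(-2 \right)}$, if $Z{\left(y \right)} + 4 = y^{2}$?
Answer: $0$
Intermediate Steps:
$Z{\left(y \right)} = -4 + y^{2}$
$E = \frac{1}{9} \approx 0.11111$
$\left(-10 + E\right) Z{\left(-2 \right)} = \left(-10 + \frac{1}{9}\right) \left(-4 + \left(-2\right)^{2}\right) = - \frac{89 \left(-4 + 4\right)}{9} = \left(- \frac{89}{9}\right) 0 = 0$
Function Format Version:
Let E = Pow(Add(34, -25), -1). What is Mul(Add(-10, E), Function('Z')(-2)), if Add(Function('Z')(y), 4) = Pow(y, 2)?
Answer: 0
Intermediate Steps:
Function('Z')(y) = Add(-4, Pow(y, 2))
E = Rational(1, 9) (E = Pow(9, -1) = Rational(1, 9) ≈ 0.11111)
Mul(Add(-10, E), Function('Z')(-2)) = Mul(Add(-10, Rational(1, 9)), Add(-4, Pow(-2, 2))) = Mul(Rational(-89, 9), Add(-4, 4)) = Mul(Rational(-89, 9), 0) = 0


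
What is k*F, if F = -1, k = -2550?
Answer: 2550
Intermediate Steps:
k*F = -2550*(-1) = 2550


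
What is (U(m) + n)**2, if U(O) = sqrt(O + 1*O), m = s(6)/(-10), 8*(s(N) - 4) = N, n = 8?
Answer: (80 + I*sqrt(95))**2/100 ≈ 63.05 + 15.595*I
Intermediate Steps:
s(N) = 4 + N/8
m = -19/40 (m = (4 + (1/8)*6)/(-10) = (4 + 3/4)*(-1/10) = (19/4)*(-1/10) = -19/40 ≈ -0.47500)
U(O) = sqrt(2)*sqrt(O) (U(O) = sqrt(O + O) = sqrt(2*O) = sqrt(2)*sqrt(O))
(U(m) + n)**2 = (sqrt(2)*sqrt(-19/40) + 8)**2 = (sqrt(2)*(I*sqrt(190)/20) + 8)**2 = (I*sqrt(95)/10 + 8)**2 = (8 + I*sqrt(95)/10)**2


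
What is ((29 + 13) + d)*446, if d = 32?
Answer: 33004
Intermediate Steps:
((29 + 13) + d)*446 = ((29 + 13) + 32)*446 = (42 + 32)*446 = 74*446 = 33004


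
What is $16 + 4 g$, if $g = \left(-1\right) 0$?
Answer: $16$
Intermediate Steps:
$g = 0$
$16 + 4 g = 16 + 4 \cdot 0 = 16 + 0 = 16$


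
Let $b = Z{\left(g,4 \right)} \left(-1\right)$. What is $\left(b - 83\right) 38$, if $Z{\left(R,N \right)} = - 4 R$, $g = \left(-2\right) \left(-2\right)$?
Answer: $-2546$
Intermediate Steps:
$g = 4$
$b = 16$ ($b = \left(-4\right) 4 \left(-1\right) = \left(-16\right) \left(-1\right) = 16$)
$\left(b - 83\right) 38 = \left(16 - 83\right) 38 = \left(-67\right) 38 = -2546$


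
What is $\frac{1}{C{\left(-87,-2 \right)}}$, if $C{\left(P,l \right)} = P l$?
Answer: $\frac{1}{174} \approx 0.0057471$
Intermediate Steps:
$\frac{1}{C{\left(-87,-2 \right)}} = \frac{1}{\left(-87\right) \left(-2\right)} = \frac{1}{174}$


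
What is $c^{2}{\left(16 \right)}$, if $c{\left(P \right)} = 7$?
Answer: $49$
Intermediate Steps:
$c^{2}{\left(16 \right)} = 7^{2} = 49$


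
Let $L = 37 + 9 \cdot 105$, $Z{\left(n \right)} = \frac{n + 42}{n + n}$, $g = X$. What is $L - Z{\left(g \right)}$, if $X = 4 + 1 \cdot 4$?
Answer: $\frac{7831}{8} \approx 978.88$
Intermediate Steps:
$X = 8$ ($X = 4 + 4 = 8$)
$g = 8$
$Z{\left(n \right)} = \frac{42 + n}{2 n}$
$L = 982$ ($L = 37 + 945 = 982$)
$L - Z{\left(g \right)} = 982 - \frac{42 + 8}{2 \cdot 8} = 982 - \frac{1}{2} \cdot \frac{1}{8} \cdot 50 = 982 - \frac{25}{8} = \frac{7831}{8}$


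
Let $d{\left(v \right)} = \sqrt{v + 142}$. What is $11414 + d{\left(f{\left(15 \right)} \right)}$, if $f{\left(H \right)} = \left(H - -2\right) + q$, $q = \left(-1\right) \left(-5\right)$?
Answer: $11414 + 2 \sqrt{41} \approx 11427.0$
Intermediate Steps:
$q = 5$
$f{\left(H \right)} = 7 + H$ ($f{\left(H \right)} = \left(H - -2\right) + 5 = \left(H + 2\right) + 5 = \left(2 + H\right) + 5 = 7 + H$)
$d{\left(v \right)} = \sqrt{142 + v}$
$11414 + d{\left(f{\left(15 \right)} \right)} = 11414 + \sqrt{142 + \left(7 + 15\right)} = 11414 + \sqrt{142 + 22} = 11414 + \sqrt{164} = 11414 + 2 \sqrt{41}$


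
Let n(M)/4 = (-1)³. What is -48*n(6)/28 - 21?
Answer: -99/7 ≈ -14.143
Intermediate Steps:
n(M) = -4 (n(M) = 4*(-1)³ = 4*(-1) = -4)
-48*n(6)/28 - 21 = -(-192)/28 - 21 = -48*(-⅐) - 21 = 48/7 - 21 = -99/7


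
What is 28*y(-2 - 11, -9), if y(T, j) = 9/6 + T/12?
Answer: 35/3 ≈ 11.667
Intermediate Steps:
y(T, j) = 3/2 + T/12 (y(T, j) = 9*(⅙) + T*(1/12) = 3/2 + T/12)
28*y(-2 - 11, -9) = 28*(3/2 + (-2 - 11)/12) = 28*(3/2 + (1/12)*(-13)) = 28*(3/2 - 13/12) = 28*(5/12) = 35/3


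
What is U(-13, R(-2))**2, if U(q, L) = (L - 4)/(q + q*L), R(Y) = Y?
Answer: 36/169 ≈ 0.21302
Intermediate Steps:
U(q, L) = (-4 + L)/(q + L*q)
U(-13, R(-2))**2 = ((-4 - 2)/((-13)*(1 - 2)))**2 = (-1/13*(-6)/(-1))**2 = (-1/13*(-1)*(-6))**2 = (-6/13)**2 = 36/169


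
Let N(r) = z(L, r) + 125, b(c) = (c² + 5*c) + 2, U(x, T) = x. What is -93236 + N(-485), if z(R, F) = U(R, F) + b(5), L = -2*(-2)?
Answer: -93055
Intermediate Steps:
b(c) = 2 + c² + 5*c
L = 4
z(R, F) = 52 + R (z(R, F) = R + (2 + 5² + 5*5) = R + (2 + 25 + 25) = R + 52 = 52 + R)
N(r) = 181 (N(r) = (52 + 4) + 125 = 56 + 125 = 181)
-93236 + N(-485) = -93236 + 181 = -93055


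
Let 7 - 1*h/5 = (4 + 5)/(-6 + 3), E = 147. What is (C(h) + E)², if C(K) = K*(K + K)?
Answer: 26491609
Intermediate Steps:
h = 50 (h = 35 - 5*(4 + 5)/(-6 + 3) = 35 - 45/(-3) = 35 - 45*(-1)/3 = 35 - 5*(-3) = 35 + 15 = 50)
C(K) = 2*K² (C(K) = K*(2*K) = 2*K²)
(C(h) + E)² = (2*50² + 147)² = (2*2500 + 147)² = (5000 + 147)² = 5147² = 26491609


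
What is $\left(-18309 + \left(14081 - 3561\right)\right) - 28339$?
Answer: $-36128$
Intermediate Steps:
$\left(-18309 + \left(14081 - 3561\right)\right) - 28339 = \left(-18309 + 10520\right) - 28339 = -7789 - 28339 = -36128$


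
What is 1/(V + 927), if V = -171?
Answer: 1/756 ≈ 0.0013228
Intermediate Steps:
1/(V + 927) = 1/(-171 + 927) = 1/756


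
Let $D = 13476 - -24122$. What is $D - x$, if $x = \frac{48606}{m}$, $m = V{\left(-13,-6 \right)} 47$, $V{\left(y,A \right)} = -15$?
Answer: $\frac{8851732}{235} \approx 37667.0$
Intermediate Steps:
$D = 37598$ ($D = 13476 + 24122 = 37598$)
$m = -705$ ($m = \left(-15\right) 47 = -705$)
$x = - \frac{16202}{235}$ ($x = \frac{48606}{-705} = 48606 \left(- \frac{1}{705}\right) = - \frac{16202}{235} \approx -68.945$)
$D - x = 37598 - - \frac{16202}{235} = 37598 + \frac{16202}{235} = \frac{8851732}{235}$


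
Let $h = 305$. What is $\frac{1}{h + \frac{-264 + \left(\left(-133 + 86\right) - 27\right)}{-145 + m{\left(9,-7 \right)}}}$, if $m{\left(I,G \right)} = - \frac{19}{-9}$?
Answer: $\frac{643}{197636} \approx 0.0032535$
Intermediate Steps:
$m{\left(I,G \right)} = \frac{19}{9}$ ($m{\left(I,G \right)} = \left(-19\right) \left(- \frac{1}{9}\right) = \frac{19}{9}$)
$\frac{1}{h + \frac{-264 + \left(\left(-133 + 86\right) - 27\right)}{-145 + m{\left(9,-7 \right)}}} = \frac{1}{305 + \frac{-264 + \left(\left(-133 + 86\right) - 27\right)}{-145 + \frac{19}{9}}} = \frac{1}{305 + \frac{-264 - 74}{- \frac{1286}{9}}} = \frac{1}{305 + \left(-264 - 74\right) \left(- \frac{9}{1286}\right)} = \frac{1}{305 - - \frac{1521}{643}} = \frac{1}{305 + \frac{1521}{643}} = \frac{1}{\frac{197636}{643}} = \frac{643}{197636}$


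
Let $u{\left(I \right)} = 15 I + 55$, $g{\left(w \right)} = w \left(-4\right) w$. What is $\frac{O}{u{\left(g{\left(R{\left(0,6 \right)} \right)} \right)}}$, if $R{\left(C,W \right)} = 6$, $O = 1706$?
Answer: $- \frac{1706}{2105} \approx -0.81045$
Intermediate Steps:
$g{\left(w \right)} = - 4 w^{2}$ ($g{\left(w \right)} = - 4 w w = - 4 w^{2}$)
$u{\left(I \right)} = 55 + 15 I$
$\frac{O}{u{\left(g{\left(R{\left(0,6 \right)} \right)} \right)}} = \frac{1706}{55 + 15 \left(- 4 \cdot 6^{2}\right)} = \frac{1706}{55 + 15 \left(\left(-4\right) 36\right)} = \frac{1706}{55 + 15 \left(-144\right)} = \frac{1706}{55 - 2160} = \frac{1706}{-2105} = 1706 \left(- \frac{1}{2105}\right) = - \frac{1706}{2105}$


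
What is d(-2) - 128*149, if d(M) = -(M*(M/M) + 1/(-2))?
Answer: -38139/2 ≈ -19070.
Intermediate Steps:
d(M) = ½ - M (d(M) = -(M*1 - ½) = -(M - ½) = -(-½ + M) = ½ - M)
d(-2) - 128*149 = (½ - 1*(-2)) - 128*149 = (½ + 2) - 19072 = 5/2 - 19072 = -38139/2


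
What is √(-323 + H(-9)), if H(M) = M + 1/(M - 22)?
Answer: I*√319083/31 ≈ 18.222*I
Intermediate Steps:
H(M) = M + 1/(-22 + M)
√(-323 + H(-9)) = √(-323 + (1 + (-9)² - 22*(-9))/(-22 - 9)) = √(-323 + (1 + 81 + 198)/(-31)) = √(-323 - 1/31*280) = √(-323 - 280/31) = √(-10293/31) = I*√319083/31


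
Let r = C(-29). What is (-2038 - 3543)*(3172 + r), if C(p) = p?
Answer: -17541083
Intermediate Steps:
r = -29
(-2038 - 3543)*(3172 + r) = (-2038 - 3543)*(3172 - 29) = -5581*3143 = -17541083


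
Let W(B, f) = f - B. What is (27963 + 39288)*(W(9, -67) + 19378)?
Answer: 1298078802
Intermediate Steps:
(27963 + 39288)*(W(9, -67) + 19378) = (27963 + 39288)*((-67 - 1*9) + 19378) = 67251*((-67 - 9) + 19378) = 67251*(-76 + 19378) = 67251*19302 = 1298078802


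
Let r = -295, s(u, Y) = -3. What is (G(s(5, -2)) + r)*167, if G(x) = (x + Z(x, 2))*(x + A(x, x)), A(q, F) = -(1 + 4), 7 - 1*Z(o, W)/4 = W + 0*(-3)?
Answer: -71977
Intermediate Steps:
Z(o, W) = 28 - 4*W (Z(o, W) = 28 - 4*(W + 0*(-3)) = 28 - 4*(W + 0) = 28 - 4*W)
A(q, F) = -5 (A(q, F) = -1*5 = -5)
G(x) = (-5 + x)*(20 + x) (G(x) = (x + (28 - 4*2))*(x - 5) = (x + (28 - 8))*(-5 + x) = (x + 20)*(-5 + x) = (20 + x)*(-5 + x) = (-5 + x)*(20 + x))
(G(s(5, -2)) + r)*167 = ((-100 + (-3)² + 15*(-3)) - 295)*167 = ((-100 + 9 - 45) - 295)*167 = (-136 - 295)*167 = -431*167 = -71977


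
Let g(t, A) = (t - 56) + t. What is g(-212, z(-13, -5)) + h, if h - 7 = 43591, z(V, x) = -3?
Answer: 43118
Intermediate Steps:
h = 43598 (h = 7 + 43591 = 43598)
g(t, A) = -56 + 2*t (g(t, A) = (-56 + t) + t = -56 + 2*t)
g(-212, z(-13, -5)) + h = (-56 + 2*(-212)) + 43598 = (-56 - 424) + 43598 = -480 + 43598 = 43118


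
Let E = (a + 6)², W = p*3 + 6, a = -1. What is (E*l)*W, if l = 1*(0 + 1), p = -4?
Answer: -150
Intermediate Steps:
W = -6 (W = -4*3 + 6 = -12 + 6 = -6)
E = 25 (E = (-1 + 6)² = 5² = 25)
l = 1 (l = 1*1 = 1)
(E*l)*W = (25*1)*(-6) = 25*(-6) = -150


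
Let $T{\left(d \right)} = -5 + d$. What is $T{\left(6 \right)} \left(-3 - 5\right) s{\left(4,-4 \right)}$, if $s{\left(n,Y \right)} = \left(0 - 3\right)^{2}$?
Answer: $-72$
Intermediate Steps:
$s{\left(n,Y \right)} = 9$ ($s{\left(n,Y \right)} = \left(-3\right)^{2} = 9$)
$T{\left(6 \right)} \left(-3 - 5\right) s{\left(4,-4 \right)} = \left(-5 + 6\right) \left(-3 - 5\right) 9 = 1 \left(-3 - 5\right) 9 = 1 \left(-8\right) 9 = \left(-8\right) 9 = -72$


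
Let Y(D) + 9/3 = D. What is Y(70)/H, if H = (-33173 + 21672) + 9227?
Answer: -67/2274 ≈ -0.029463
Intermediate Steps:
H = -2274 (H = -11501 + 9227 = -2274)
Y(D) = -3 + D
Y(70)/H = (-3 + 70)/(-2274) = 67*(-1/2274) = -67/2274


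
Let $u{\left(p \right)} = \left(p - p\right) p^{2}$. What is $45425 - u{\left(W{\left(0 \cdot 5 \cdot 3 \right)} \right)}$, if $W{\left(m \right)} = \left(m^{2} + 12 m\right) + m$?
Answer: $45425$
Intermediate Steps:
$W{\left(m \right)} = m^{2} + 13 m$
$u{\left(p \right)} = 0$ ($u{\left(p \right)} = 0 p^{2} = 0$)
$45425 - u{\left(W{\left(0 \cdot 5 \cdot 3 \right)} \right)} = 45425 - 0 = 45425 + 0 = 45425$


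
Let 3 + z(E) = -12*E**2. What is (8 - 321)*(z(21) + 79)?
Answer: 1632608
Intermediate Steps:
z(E) = -3 - 12*E**2
(8 - 321)*(z(21) + 79) = (8 - 321)*((-3 - 12*21**2) + 79) = -313*((-3 - 12*441) + 79) = -313*((-3 - 5292) + 79) = -313*(-5295 + 79) = -313*(-5216) = 1632608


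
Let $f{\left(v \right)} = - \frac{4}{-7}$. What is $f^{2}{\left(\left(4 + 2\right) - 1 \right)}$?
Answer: $\frac{16}{49} \approx 0.32653$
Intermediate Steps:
$f{\left(v \right)} = \frac{4}{7}$ ($f{\left(v \right)} = \left(-4\right) \left(- \frac{1}{7}\right) = \frac{4}{7}$)
$f^{2}{\left(\left(4 + 2\right) - 1 \right)} = \left(\frac{4}{7}\right)^{2} = \frac{16}{49}$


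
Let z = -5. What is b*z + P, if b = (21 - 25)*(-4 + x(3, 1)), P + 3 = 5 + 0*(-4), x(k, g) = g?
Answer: -58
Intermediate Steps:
P = 2 (P = -3 + (5 + 0*(-4)) = -3 + (5 + 0) = -3 + 5 = 2)
b = 12 (b = (21 - 25)*(-4 + 1) = -4*(-3) = 12)
b*z + P = 12*(-5) + 2 = -60 + 2 = -58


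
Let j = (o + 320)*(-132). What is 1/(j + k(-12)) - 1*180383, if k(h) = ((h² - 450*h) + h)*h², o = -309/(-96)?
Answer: -1087988181727/6031545 ≈ -1.8038e+5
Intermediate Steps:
o = 103/32 (o = -309*(-1/96) = 103/32 ≈ 3.2188)
k(h) = h²*(h² - 449*h) (k(h) = (h² - 449*h)*h² = h²*(h² - 449*h))
j = -341319/8 (j = (103/32 + 320)*(-132) = (10343/32)*(-132) = -341319/8 ≈ -42665.)
1/(j + k(-12)) - 1*180383 = 1/(-341319/8 + (-12)³*(-449 - 12)) - 1*180383 = 1/(-341319/8 - 1728*(-461)) - 180383 = 1/(-341319/8 + 796608) - 180383 = 1/(6031545/8) - 180383 = 8/6031545 - 180383 = -1087988181727/6031545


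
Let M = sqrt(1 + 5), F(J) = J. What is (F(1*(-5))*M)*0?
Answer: 0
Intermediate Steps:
M = sqrt(6) ≈ 2.4495
(F(1*(-5))*M)*0 = ((1*(-5))*sqrt(6))*0 = -5*sqrt(6)*0 = 0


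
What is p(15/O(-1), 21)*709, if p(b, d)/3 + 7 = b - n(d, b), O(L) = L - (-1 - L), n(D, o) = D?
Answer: -91461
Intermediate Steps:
O(L) = 1 + 2*L (O(L) = L + (1 + L) = 1 + 2*L)
p(b, d) = -21 - 3*d + 3*b (p(b, d) = -21 + 3*(b - d) = -21 + (-3*d + 3*b) = -21 - 3*d + 3*b)
p(15/O(-1), 21)*709 = (-21 - 3*21 + 3*(15/(1 + 2*(-1))))*709 = (-21 - 63 + 3*(15/(1 - 2)))*709 = (-21 - 63 + 3*(15/(-1)))*709 = (-21 - 63 + 3*(15*(-1)))*709 = (-21 - 63 + 3*(-15))*709 = (-21 - 63 - 45)*709 = -129*709 = -91461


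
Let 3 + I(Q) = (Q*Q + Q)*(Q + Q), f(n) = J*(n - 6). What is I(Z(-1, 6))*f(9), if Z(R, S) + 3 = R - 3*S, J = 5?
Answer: -304965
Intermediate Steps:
f(n) = -30 + 5*n (f(n) = 5*(n - 6) = 5*(-6 + n) = -30 + 5*n)
Z(R, S) = -3 + R - 3*S (Z(R, S) = -3 + (R - 3*S) = -3 + R - 3*S)
I(Q) = -3 + 2*Q*(Q + Q²) (I(Q) = -3 + (Q*Q + Q)*(Q + Q) = -3 + (Q² + Q)*(2*Q) = -3 + (Q + Q²)*(2*Q) = -3 + 2*Q*(Q + Q²))
I(Z(-1, 6))*f(9) = (-3 + 2*(-3 - 1 - 3*6)² + 2*(-3 - 1 - 3*6)³)*(-30 + 5*9) = (-3 + 2*(-3 - 1 - 18)² + 2*(-3 - 1 - 18)³)*(-30 + 45) = (-3 + 2*(-22)² + 2*(-22)³)*15 = (-3 + 2*484 + 2*(-10648))*15 = (-3 + 968 - 21296)*15 = -20331*15 = -304965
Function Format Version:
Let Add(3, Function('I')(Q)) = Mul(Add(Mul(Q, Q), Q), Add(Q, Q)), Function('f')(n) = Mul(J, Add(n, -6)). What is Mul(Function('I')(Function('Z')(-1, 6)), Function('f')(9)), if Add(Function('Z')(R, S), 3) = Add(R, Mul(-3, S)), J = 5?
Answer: -304965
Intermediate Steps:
Function('f')(n) = Add(-30, Mul(5, n)) (Function('f')(n) = Mul(5, Add(n, -6)) = Mul(5, Add(-6, n)) = Add(-30, Mul(5, n)))
Function('Z')(R, S) = Add(-3, R, Mul(-3, S)) (Function('Z')(R, S) = Add(-3, Add(R, Mul(-3, S))) = Add(-3, R, Mul(-3, S)))
Function('I')(Q) = Add(-3, Mul(2, Q, Add(Q, Pow(Q, 2)))) (Function('I')(Q) = Add(-3, Mul(Add(Mul(Q, Q), Q), Add(Q, Q))) = Add(-3, Mul(Add(Pow(Q, 2), Q), Mul(2, Q))) = Add(-3, Mul(Add(Q, Pow(Q, 2)), Mul(2, Q))) = Add(-3, Mul(2, Q, Add(Q, Pow(Q, 2)))))
Mul(Function('I')(Function('Z')(-1, 6)), Function('f')(9)) = Mul(Add(-3, Mul(2, Pow(Add(-3, -1, Mul(-3, 6)), 2)), Mul(2, Pow(Add(-3, -1, Mul(-3, 6)), 3))), Add(-30, Mul(5, 9))) = Mul(Add(-3, Mul(2, Pow(Add(-3, -1, -18), 2)), Mul(2, Pow(Add(-3, -1, -18), 3))), Add(-30, 45)) = Mul(Add(-3, Mul(2, Pow(-22, 2)), Mul(2, Pow(-22, 3))), 15) = Mul(Add(-3, Mul(2, 484), Mul(2, -10648)), 15) = Mul(Add(-3, 968, -21296), 15) = Mul(-20331, 15) = -304965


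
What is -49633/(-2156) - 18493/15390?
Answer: 361990481/16590420 ≈ 21.819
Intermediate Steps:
-49633/(-2156) - 18493/15390 = -49633*(-1/2156) - 18493*1/15390 = 49633/2156 - 18493/15390 = 361990481/16590420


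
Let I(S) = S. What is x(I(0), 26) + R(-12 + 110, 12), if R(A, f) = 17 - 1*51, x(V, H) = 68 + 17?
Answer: 51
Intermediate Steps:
x(V, H) = 85
R(A, f) = -34 (R(A, f) = 17 - 51 = -34)
x(I(0), 26) + R(-12 + 110, 12) = 85 - 34 = 51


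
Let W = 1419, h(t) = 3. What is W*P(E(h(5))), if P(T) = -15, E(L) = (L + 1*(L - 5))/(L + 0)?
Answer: -21285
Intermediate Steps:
E(L) = (-5 + 2*L)/L (E(L) = (L + 1*(-5 + L))/L = (L + (-5 + L))/L = (-5 + 2*L)/L)
W*P(E(h(5))) = 1419*(-15) = -21285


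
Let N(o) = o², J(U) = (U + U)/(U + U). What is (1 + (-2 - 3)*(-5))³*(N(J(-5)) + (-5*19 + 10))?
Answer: -1476384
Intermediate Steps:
J(U) = 1 (J(U) = (2*U)/((2*U)) = (2*U)*(1/(2*U)) = 1)
(1 + (-2 - 3)*(-5))³*(N(J(-5)) + (-5*19 + 10)) = (1 + (-2 - 3)*(-5))³*(1² + (-5*19 + 10)) = (1 - 5*(-5))³*(1 + (-95 + 10)) = (1 + 25)³*(1 - 85) = 26³*(-84) = 17576*(-84) = -1476384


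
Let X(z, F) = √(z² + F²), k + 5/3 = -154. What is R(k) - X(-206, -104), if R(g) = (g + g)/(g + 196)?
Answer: -934/121 - 2*√13313 ≈ -238.48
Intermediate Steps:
k = -467/3 (k = -5/3 - 154 = -467/3 ≈ -155.67)
X(z, F) = √(F² + z²)
R(g) = 2*g/(196 + g) (R(g) = (2*g)/(196 + g) = 2*g/(196 + g))
R(k) - X(-206, -104) = 2*(-467/3)/(196 - 467/3) - √((-104)² + (-206)²) = 2*(-467/3)/(121/3) - √(10816 + 42436) = 2*(-467/3)*(3/121) - √53252 = -934/121 - 2*√13313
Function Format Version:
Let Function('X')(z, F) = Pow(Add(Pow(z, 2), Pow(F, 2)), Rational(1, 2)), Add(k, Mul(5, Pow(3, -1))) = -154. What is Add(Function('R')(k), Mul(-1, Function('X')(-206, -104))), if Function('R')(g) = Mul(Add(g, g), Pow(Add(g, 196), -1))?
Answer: Add(Rational(-934, 121), Mul(-2, Pow(13313, Rational(1, 2)))) ≈ -238.48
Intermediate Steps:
k = Rational(-467, 3) (k = Add(Rational(-5, 3), -154) = Rational(-467, 3) ≈ -155.67)
Function('X')(z, F) = Pow(Add(Pow(F, 2), Pow(z, 2)), Rational(1, 2))
Function('R')(g) = Mul(2, g, Pow(Add(196, g), -1)) (Function('R')(g) = Mul(Mul(2, g), Pow(Add(196, g), -1)) = Mul(2, g, Pow(Add(196, g), -1)))
Add(Function('R')(k), Mul(-1, Function('X')(-206, -104))) = Add(Mul(2, Rational(-467, 3), Pow(Add(196, Rational(-467, 3)), -1)), Mul(-1, Pow(Add(Pow(-104, 2), Pow(-206, 2)), Rational(1, 2)))) = Add(Mul(2, Rational(-467, 3), Pow(Rational(121, 3), -1)), Mul(-1, Pow(Add(10816, 42436), Rational(1, 2)))) = Add(Mul(2, Rational(-467, 3), Rational(3, 121)), Mul(-1, Pow(53252, Rational(1, 2)))) = Add(Rational(-934, 121), Mul(-1, Mul(2, Pow(13313, Rational(1, 2))))) = Add(Rational(-934, 121), Mul(-2, Pow(13313, Rational(1, 2))))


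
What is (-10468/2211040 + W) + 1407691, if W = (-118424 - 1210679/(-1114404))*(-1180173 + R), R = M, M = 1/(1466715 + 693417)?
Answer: 1788183209232058429546196551/12794585525158320 ≈ 1.3976e+11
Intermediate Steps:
M = 1/2160132 ≈ 4.6293e-7
R = 1/2160132 ≈ 4.6293e-7
W = 336437478534191252849195/2407259741328 (W = (-118424 - 1210679/(-1114404))*(-1180173 + 1/2160132) = (-118424 - 1210679*(-1/1114404))*(-2549329462835/2160132) = (-118424 + 1210679/1114404)*(-2549329462835/2160132) = -131970968617/1114404*(-2549329462835/2160132) = 336437478534191252849195/2407259741328 ≈ 1.3976e+11)
(-10468/2211040 + W) + 1407691 = (-10468/2211040 + 336437478534191252849195/2407259741328) + 1407691 = (-10468*1/2211040 + 336437478534191252849195/2407259741328) + 1407691 = (-2617/552760 + 336437478534191252849195/2407259741328) + 1407691 = 1788165198409165933905557431/12794585525158320 + 1407691 = 1788183209232058429546196551/12794585525158320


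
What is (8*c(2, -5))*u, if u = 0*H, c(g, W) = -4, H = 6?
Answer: 0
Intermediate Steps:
u = 0 (u = 0*6 = 0)
(8*c(2, -5))*u = (8*(-4))*0 = -32*0 = 0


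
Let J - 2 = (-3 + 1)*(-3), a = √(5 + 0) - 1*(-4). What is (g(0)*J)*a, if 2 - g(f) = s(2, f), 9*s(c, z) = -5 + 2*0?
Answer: 736/9 + 184*√5/9 ≈ 127.49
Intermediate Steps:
s(c, z) = -5/9 (s(c, z) = (-5 + 2*0)/9 = (-5 + 0)/9 = (⅑)*(-5) = -5/9)
g(f) = 23/9 (g(f) = 2 - 1*(-5/9) = 2 + 5/9 = 23/9)
a = 4 + √5 (a = √5 + 4 = 4 + √5 ≈ 6.2361)
J = 8 (J = 2 + (-3 + 1)*(-3) = 2 - 2*(-3) = 2 + 6 = 8)
(g(0)*J)*a = ((23/9)*8)*(4 + √5) = 184*(4 + √5)/9 = 736/9 + 184*√5/9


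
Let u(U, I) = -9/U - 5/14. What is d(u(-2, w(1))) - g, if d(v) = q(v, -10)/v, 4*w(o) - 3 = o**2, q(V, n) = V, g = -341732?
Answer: 341733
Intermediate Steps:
w(o) = 3/4 + o**2/4
u(U, I) = -5/14 - 9/U (u(U, I) = -9/U - 5*1/14 = -9/U - 5/14 = -5/14 - 9/U)
d(v) = 1 (d(v) = v/v = 1)
d(u(-2, w(1))) - g = 1 - 1*(-341732) = 1 + 341732 = 341733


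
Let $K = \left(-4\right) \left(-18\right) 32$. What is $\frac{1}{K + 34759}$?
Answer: $\frac{1}{37063} \approx 2.6981 \cdot 10^{-5}$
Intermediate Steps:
$K = 2304$ ($K = 72 \cdot 32 = 2304$)
$\frac{1}{K + 34759} = \frac{1}{2304 + 34759} = \frac{1}{37063}$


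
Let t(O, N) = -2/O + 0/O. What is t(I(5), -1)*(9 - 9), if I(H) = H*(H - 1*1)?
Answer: 0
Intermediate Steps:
I(H) = H*(-1 + H) (I(H) = H*(H - 1) = H*(-1 + H))
t(O, N) = -2/O (t(O, N) = -2/O + 0 = -2/O)
t(I(5), -1)*(9 - 9) = (-2*1/(5*(-1 + 5)))*(9 - 9) = -2/(5*4)*0 = -2/20*0 = -2*1/20*0 = -1/10*0 = 0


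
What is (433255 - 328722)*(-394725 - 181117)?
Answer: -60194491786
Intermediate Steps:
(433255 - 328722)*(-394725 - 181117) = 104533*(-575842) = -60194491786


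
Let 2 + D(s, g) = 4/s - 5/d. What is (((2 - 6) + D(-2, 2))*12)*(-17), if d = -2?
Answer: 1122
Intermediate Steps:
D(s, g) = 1/2 + 4/s (D(s, g) = -2 + (4/s - 5/(-2)) = -2 + (4/s - 5*(-1/2)) = -2 + (4/s + 5/2) = -2 + (5/2 + 4/s) = 1/2 + 4/s)
(((2 - 6) + D(-2, 2))*12)*(-17) = (((2 - 6) + (1/2)*(8 - 2)/(-2))*12)*(-17) = ((-4 + (1/2)*(-1/2)*6)*12)*(-17) = ((-4 - 3/2)*12)*(-17) = -11/2*12*(-17) = -66*(-17) = 1122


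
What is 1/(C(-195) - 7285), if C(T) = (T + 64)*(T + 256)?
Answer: -1/15276 ≈ -6.5462e-5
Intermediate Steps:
C(T) = (64 + T)*(256 + T)
1/(C(-195) - 7285) = 1/((16384 + (-195)² + 320*(-195)) - 7285) = 1/((16384 + 38025 - 62400) - 7285) = 1/(-7991 - 7285) = 1/(-15276) = -1/15276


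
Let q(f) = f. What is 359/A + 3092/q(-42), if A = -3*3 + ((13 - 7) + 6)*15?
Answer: -85609/1197 ≈ -71.520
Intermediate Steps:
A = 171 (A = -9 + (6 + 6)*15 = -9 + 12*15 = -9 + 180 = 171)
359/A + 3092/q(-42) = 359/171 + 3092/(-42) = 359*(1/171) + 3092*(-1/42) = 359/171 - 1546/21 = -85609/1197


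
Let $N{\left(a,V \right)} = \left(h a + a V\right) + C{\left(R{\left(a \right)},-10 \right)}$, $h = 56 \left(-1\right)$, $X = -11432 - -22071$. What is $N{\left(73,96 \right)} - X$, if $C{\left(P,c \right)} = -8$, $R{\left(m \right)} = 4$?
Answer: $-7727$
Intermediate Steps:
$X = 10639$ ($X = -11432 + 22071 = 10639$)
$h = -56$
$N{\left(a,V \right)} = -8 - 56 a + V a$ ($N{\left(a,V \right)} = \left(- 56 a + a V\right) - 8 = \left(- 56 a + V a\right) - 8 = -8 - 56 a + V a$)
$N{\left(73,96 \right)} - X = \left(-8 - 4088 + 96 \cdot 73\right) - 10639 = \left(-8 - 4088 + 7008\right) - 10639 = 2912 - 10639 = -7727$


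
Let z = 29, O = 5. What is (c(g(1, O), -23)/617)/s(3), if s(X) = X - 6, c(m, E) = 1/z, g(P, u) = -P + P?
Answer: -1/53679 ≈ -1.8629e-5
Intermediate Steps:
g(P, u) = 0
c(m, E) = 1/29
s(X) = -6 + X
(c(g(1, O), -23)/617)/s(3) = ((1/29)/617)/(-6 + 3) = ((1/29)*(1/617))/(-3) = (1/17893)*(-1/3) = -1/53679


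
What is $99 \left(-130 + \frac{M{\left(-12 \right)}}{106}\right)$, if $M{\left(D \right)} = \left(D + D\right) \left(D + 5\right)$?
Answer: $- \frac{673794}{53} \approx -12713.0$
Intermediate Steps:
$M{\left(D \right)} = 2 D \left(5 + D\right)$
$99 \left(-130 + \frac{M{\left(-12 \right)}}{106}\right) = 99 \left(-130 + \frac{2 \left(-12\right) \left(5 - 12\right)}{106}\right) = 99 \left(-130 + 2 \left(-12\right) \left(-7\right) \frac{1}{106}\right) = 99 \left(-130 + 168 \cdot \frac{1}{106}\right) = 99 \left(-130 + \frac{84}{53}\right) = 99 \left(- \frac{6806}{53}\right) = - \frac{673794}{53}$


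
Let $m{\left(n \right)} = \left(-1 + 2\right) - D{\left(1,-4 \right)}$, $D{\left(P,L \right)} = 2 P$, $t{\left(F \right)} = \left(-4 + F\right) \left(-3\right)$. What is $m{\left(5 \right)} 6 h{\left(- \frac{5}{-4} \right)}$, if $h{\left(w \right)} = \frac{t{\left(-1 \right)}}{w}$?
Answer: $-72$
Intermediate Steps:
$t{\left(F \right)} = 12 - 3 F$
$m{\left(n \right)} = -1$ ($m{\left(n \right)} = \left(-1 + 2\right) - 2 \cdot 1 = 1 - 2 = -1$)
$h{\left(w \right)} = \frac{15}{w}$ ($h{\left(w \right)} = \frac{12 - -3}{w} = \frac{12 + 3}{w} = \frac{15}{w}$)
$m{\left(5 \right)} 6 h{\left(- \frac{5}{-4} \right)} = \left(-1\right) 6 \frac{15}{\left(-5\right) \frac{1}{-4}} = - 6 \frac{15}{\left(-5\right) \left(- \frac{1}{4}\right)} = - 6 \frac{15}{\frac{5}{4}} = - 6 \cdot 15 \cdot \frac{4}{5} = \left(-6\right) 12 = -72$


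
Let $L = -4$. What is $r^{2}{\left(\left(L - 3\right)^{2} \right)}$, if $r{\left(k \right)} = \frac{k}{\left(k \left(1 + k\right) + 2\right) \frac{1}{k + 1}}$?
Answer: $\frac{1500625}{1503076} \approx 0.99837$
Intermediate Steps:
$r{\left(k \right)} = \frac{k \left(1 + k\right)}{2 + k \left(1 + k\right)}$ ($r{\left(k \right)} = \frac{k}{\left(2 + k \left(1 + k\right)\right) \frac{1}{1 + k}} = \frac{k}{\frac{1}{1 + k} \left(2 + k \left(1 + k\right)\right)} = k \frac{1 + k}{2 + k \left(1 + k\right)} = \frac{k \left(1 + k\right)}{2 + k \left(1 + k\right)}$)
$r^{2}{\left(\left(L - 3\right)^{2} \right)} = \left(\frac{\left(-4 - 3\right)^{2} \left(1 + \left(-4 - 3\right)^{2}\right)}{2 + \left(-4 - 3\right)^{2} + \left(\left(-4 - 3\right)^{2}\right)^{2}}\right)^{2} = \left(\frac{\left(-7\right)^{2} \left(1 + \left(-7\right)^{2}\right)}{2 + \left(-7\right)^{2} + \left(\left(-7\right)^{2}\right)^{2}}\right)^{2} = \left(\frac{49 \left(1 + 49\right)}{2 + 49 + 49^{2}}\right)^{2} = \left(49 \frac{1}{2 + 49 + 2401} \cdot 50\right)^{2} = \left(49 \cdot \frac{1}{2452} \cdot 50\right)^{2} = \left(\frac{1225}{1226}\right)^{2} = \frac{1500625}{1503076}$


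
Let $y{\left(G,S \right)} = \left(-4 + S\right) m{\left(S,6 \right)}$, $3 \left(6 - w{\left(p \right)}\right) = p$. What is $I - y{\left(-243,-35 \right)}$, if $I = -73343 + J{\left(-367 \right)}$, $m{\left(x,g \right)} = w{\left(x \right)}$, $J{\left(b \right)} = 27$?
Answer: $-72627$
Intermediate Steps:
$w{\left(p \right)} = 6 - \frac{p}{3}$
$m{\left(x,g \right)} = 6 - \frac{x}{3}$
$I = -73316$ ($I = -73343 + 27 = -73316$)
$y{\left(G,S \right)} = \left(-4 + S\right) \left(6 - \frac{S}{3}\right)$
$I - y{\left(-243,-35 \right)} = -73316 - - \frac{\left(-18 - 35\right) \left(-4 - 35\right)}{3} = -73316 - \left(- \frac{1}{3}\right) \left(-53\right) \left(-39\right) = -73316 - -689 = -73316 + 689 = -72627$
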